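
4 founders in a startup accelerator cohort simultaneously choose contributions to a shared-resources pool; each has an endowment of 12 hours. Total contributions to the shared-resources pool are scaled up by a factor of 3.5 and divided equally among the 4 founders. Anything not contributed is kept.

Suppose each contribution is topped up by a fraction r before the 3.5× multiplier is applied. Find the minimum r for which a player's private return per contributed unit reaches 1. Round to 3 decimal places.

0.143

With matching at rate r, one contributed unit becomes (1 + r) in the shared-resources pool and returns 3.5 × (1 + r) / 4 to the contributor.
Setting this equal to 1: 1 + r = 4/3.5 = 1.1429.
So the minimum matching rate is r = 1.1429 − 1 = 0.143.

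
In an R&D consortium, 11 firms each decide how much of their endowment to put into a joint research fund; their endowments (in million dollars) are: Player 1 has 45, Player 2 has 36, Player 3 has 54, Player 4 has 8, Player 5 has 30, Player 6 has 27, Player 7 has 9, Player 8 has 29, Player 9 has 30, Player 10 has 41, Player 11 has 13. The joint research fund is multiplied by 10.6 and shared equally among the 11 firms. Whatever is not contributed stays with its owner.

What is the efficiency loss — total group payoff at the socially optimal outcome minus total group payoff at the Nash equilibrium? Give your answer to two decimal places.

The private return per contributed unit is 10.6/11 = 0.9636 < 1 for every player regardless of endowment, so the Nash equilibrium is zero contribution and the group total is Σ E_j = 45 + 36 + 54 + 8 + 30 + 27 + 9 + 29 + 30 + 41 + 13 = 322.
Each contributed unit returns 10.600 to the group, so the social optimum is full contribution by everyone: group total = 10.600 × 322 = 3413.20.
Efficiency loss = (10.600 − 1) × 322 = 3091.20.

3091.20 million dollars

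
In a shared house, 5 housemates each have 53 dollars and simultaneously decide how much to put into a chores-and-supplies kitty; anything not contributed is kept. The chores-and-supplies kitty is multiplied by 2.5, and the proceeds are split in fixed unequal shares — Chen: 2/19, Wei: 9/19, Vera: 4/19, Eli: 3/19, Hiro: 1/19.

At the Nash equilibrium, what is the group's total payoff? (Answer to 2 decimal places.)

For player j, contributing a unit is worthwhile iff 2.5 × (j's share) ≥ 1, i.e. iff j's share is at least 0.4000.
Only Wei (9/19) clears that bar, contributing 53; the remaining 4 contribute 0. Total contributed: 53.
The chores-and-supplies kitty pays out 2.5 × 53 = 132.50 in total (split across the unequal shares, but the aggregate is all that matters for the group sum).
The 4 free-riders keep 53 each, adding 212. Group total = 212 + 132.50 = 344.50.

344.50 dollars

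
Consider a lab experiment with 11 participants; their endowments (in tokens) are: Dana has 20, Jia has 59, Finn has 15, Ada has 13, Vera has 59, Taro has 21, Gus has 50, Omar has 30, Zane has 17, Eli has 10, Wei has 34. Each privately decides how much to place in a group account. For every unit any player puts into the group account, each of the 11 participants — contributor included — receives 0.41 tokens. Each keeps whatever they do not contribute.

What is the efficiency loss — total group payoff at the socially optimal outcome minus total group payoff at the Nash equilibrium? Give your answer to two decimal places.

The private return per contributed unit is 0.41 < 1 for everyone, so the Nash equilibrium is zero contribution and the group total is Σ E_j = 20 + 59 + 15 + 13 + 59 + 21 + 50 + 30 + 17 + 10 + 34 = 328.
Each contributed unit returns 4.510 to the group, so the social optimum is full contribution by everyone: group total = 4.510 × 328 = 1479.28.
Efficiency loss = (4.510 − 1) × 328 = 1151.28.

1151.28 tokens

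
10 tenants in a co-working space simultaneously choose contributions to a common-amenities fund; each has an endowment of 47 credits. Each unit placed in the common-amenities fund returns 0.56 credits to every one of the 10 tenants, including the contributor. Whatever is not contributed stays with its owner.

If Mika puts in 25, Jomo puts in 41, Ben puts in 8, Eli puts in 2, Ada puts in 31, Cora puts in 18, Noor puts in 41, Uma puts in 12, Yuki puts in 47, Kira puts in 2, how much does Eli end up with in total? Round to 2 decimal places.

Total contributed: 25 + 41 + 8 + 2 + 31 + 18 + 41 + 12 + 47 + 2 = 227.
Each receives 0.56 × 227 = 127.12 from the common-amenities fund.
Eli keeps 47 − 2 = 45, so Eli's payoff is 45 + 127.12 = 172.12.

172.12 credits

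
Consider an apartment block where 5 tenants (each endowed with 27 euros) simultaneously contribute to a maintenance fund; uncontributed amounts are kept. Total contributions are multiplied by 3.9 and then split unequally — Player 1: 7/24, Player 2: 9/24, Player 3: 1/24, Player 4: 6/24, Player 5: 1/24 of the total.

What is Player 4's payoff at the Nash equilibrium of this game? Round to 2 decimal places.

79.65 euros

For player j, contributing a unit is worthwhile iff 3.9 × (j's share) ≥ 1, i.e. iff j's share is at least 0.2564.
The shares above 0.2564 belong to Player 1 and Player 2, contributing 27 each; the remaining 3 contribute 0. Total contributed: 54.
Player 4 keeps 27 and receives 3.9 × 54 × 6/24 = 52.65 from the maintenance fund, for a payoff of 79.65.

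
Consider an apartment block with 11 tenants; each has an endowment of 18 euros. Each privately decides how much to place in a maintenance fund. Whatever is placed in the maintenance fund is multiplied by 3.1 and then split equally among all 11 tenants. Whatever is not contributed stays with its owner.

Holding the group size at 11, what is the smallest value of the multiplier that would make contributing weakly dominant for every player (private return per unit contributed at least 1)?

A contributed unit returns (multiplier)/11 to its contributor.
This reaches 1 exactly when the multiplier is 11.

11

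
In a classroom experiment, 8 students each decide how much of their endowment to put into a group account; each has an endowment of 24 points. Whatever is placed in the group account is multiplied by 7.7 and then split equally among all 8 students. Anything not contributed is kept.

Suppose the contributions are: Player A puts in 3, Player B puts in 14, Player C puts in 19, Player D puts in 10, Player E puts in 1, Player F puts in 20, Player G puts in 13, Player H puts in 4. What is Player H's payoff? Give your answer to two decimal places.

Total contributed: 3 + 14 + 19 + 10 + 1 + 20 + 13 + 4 = 84.
Each receives 7.7 × 84 / 8 = 80.85 from the group account.
Player H keeps 24 − 4 = 20, so Player H's payoff is 20 + 80.85 = 100.85.

100.85 points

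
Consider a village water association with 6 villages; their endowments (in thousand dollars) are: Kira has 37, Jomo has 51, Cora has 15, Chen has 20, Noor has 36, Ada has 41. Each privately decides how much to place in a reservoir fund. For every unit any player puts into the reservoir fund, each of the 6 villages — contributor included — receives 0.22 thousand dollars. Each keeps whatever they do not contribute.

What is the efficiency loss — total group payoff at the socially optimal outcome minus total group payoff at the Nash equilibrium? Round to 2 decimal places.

64.00 thousand dollars

The private return per contributed unit is 0.22 < 1 for everyone, so the Nash equilibrium is zero contribution and the group total is Σ E_j = 37 + 51 + 15 + 20 + 36 + 41 = 200.
Each contributed unit returns 1.320 to the group, so the social optimum is full contribution by everyone: group total = 1.320 × 200 = 264.00.
Efficiency loss = (1.320 − 1) × 200 = 64.00.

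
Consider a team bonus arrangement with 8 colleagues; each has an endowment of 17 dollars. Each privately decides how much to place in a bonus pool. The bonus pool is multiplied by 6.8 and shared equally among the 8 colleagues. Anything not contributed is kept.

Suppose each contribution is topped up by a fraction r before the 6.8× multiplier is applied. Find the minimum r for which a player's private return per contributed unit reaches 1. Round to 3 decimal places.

With matching at rate r, one contributed unit becomes (1 + r) in the bonus pool and returns 6.8 × (1 + r) / 8 to the contributor.
Setting this equal to 1: 1 + r = 8/6.8 = 1.1765.
So the minimum matching rate is r = 1.1765 − 1 = 0.176.

0.176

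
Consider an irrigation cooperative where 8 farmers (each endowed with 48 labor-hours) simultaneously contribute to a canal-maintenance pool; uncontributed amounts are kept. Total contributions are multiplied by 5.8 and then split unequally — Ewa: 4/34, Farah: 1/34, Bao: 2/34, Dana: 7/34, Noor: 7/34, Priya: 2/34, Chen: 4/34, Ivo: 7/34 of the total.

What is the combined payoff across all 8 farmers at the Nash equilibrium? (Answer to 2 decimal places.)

1075.20 labor-hours

Player j's private return per contributed unit is 5.8 × (j's share). Contributing is weakly dominant for j when that share is at least 1/5.8 = 0.1724, and contributing 0 is dominant otherwise.
Dana, Noor and Ivo are above the threshold, contributing 48 each; the remaining 5 contribute 0. Total contributed: 144.
The canal-maintenance pool pays out 5.8 × 144 = 835.20 in total (split across the unequal shares, but the aggregate is all that matters for the group sum).
The 5 free-riders keep 48 each, adding 240. Group total = 240 + 835.20 = 1075.20.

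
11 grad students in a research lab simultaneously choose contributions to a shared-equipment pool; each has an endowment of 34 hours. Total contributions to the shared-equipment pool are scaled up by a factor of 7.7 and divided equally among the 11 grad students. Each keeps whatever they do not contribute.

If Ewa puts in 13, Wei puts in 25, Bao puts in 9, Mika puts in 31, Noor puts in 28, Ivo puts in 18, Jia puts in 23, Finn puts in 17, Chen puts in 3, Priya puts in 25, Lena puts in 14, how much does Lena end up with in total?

164.20 hours

Total contributed: 13 + 25 + 9 + 31 + 28 + 18 + 23 + 17 + 3 + 25 + 14 = 206.
Each receives 7.7 × 206 / 11 = 144.20 from the shared-equipment pool.
Lena keeps 34 − 14 = 20, so Lena's payoff is 20 + 144.20 = 164.20.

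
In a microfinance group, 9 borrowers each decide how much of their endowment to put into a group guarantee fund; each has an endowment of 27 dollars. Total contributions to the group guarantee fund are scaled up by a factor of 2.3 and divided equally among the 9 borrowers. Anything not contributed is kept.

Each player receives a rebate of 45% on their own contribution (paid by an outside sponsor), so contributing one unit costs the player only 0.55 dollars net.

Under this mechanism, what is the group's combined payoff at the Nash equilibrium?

243.00 dollars

Even with the mechanism, each unit contributed returns only (2.3/9) / 0.55 = 0.4646 per unit of net cost, so contributing nothing is still dominant.
Everyone keeps their endowment and the group total is 9 × 27 = 243.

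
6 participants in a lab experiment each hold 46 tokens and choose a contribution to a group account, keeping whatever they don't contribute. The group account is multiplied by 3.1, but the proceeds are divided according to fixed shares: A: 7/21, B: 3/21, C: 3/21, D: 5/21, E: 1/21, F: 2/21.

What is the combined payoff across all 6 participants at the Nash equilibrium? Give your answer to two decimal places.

372.60 tokens

A player with share s gets back 3.1·s per unit contributed, so full contribution is dominant for anyone with s > 1/3.1 = 0.3226 and zero contribution is dominant for anyone below.
The only share above 0.3226 is A's 7/21, contributing 46; the remaining 5 contribute 0. Total contributed: 46.
The group account pays out 3.1 × 46 = 142.60 in total (split across the unequal shares, but the aggregate is all that matters for the group sum).
The 5 free-riders keep 46 each, adding 230. Group total = 230 + 142.60 = 372.60.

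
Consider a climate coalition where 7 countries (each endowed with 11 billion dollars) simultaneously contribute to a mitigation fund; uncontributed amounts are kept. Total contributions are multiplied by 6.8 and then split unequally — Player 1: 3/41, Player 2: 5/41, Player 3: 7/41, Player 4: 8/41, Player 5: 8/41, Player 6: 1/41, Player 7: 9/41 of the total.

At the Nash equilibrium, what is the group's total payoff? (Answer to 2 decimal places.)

A player with share s gets back 6.8·s per unit contributed, so full contribution is dominant for anyone with s > 1/6.8 = 0.1471 and zero contribution is dominant for anyone below.
The shares above 0.1471 belong to Player 3, Player 4, Player 5 and Player 7, contributing 11 each; the remaining 3 contribute 0. Total contributed: 44.
The mitigation fund pays out 6.8 × 44 = 299.20 in total (split across the unequal shares, but the aggregate is all that matters for the group sum).
The 3 free-riders keep 11 each, adding 33. Group total = 33 + 299.20 = 332.20.

332.20 billion dollars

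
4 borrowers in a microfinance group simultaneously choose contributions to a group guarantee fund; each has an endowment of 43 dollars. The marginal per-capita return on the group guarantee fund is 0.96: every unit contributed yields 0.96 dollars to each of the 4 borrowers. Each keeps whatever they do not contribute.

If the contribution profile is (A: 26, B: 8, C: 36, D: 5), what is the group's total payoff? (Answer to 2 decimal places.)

385.00 dollars

Total contributed: 26 + 8 + 36 + 5 = 75; total kept: 4 × 43 − 75 = 97.
The group guarantee fund pays out 0.96 × 4 × 75 = 288.00 in aggregate.
Group total = 97 + 288.00 = 385.00.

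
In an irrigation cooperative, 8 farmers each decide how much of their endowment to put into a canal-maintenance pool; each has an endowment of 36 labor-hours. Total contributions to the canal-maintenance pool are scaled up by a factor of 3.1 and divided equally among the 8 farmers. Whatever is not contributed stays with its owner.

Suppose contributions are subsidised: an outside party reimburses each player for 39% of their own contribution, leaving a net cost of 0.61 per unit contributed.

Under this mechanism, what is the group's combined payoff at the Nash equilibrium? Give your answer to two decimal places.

The effective private return is (3.1/8) / 0.61 = 0.6352, which is still under 1, so the mechanism doesn't change anyone's dominant strategy: zero contribution.
At the Nash equilibrium no one contributes; group total payoff = 8 × 36 = 288.

288.00 labor-hours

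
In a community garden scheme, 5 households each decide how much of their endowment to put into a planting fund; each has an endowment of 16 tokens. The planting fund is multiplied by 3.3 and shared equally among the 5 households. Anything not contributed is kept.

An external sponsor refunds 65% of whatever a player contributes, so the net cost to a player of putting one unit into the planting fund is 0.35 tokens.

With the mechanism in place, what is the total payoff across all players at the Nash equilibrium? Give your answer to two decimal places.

Under the mechanism each unit contributed yields (3.3/5) / 0.35 = 1.8857 back to its contributor per unit of net cost, which exceeds 1, making full contribution the dominant choice for everyone.
So the Nash equilibrium is full contribution by all 5; the group earns 5 × (16 × 0.65 + 3.3 × 16) = 316.00.

316.00 tokens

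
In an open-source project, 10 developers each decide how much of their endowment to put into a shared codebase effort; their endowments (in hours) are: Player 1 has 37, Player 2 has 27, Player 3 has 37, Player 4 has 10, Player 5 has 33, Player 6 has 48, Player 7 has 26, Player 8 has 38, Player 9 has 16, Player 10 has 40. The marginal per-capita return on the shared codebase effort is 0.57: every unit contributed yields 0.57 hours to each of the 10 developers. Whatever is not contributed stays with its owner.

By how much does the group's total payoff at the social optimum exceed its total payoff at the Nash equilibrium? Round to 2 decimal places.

1466.40 hours

The private return per contributed unit is 0.57 < 1 for everyone, so the Nash equilibrium is zero contribution and the group total is Σ E_j = 37 + 27 + 37 + 10 + 33 + 48 + 26 + 38 + 16 + 40 = 312.
Each contributed unit returns 5.700 to the group, so the social optimum is full contribution by everyone: group total = 5.700 × 312 = 1778.40.
Efficiency loss = (5.700 − 1) × 312 = 1466.40.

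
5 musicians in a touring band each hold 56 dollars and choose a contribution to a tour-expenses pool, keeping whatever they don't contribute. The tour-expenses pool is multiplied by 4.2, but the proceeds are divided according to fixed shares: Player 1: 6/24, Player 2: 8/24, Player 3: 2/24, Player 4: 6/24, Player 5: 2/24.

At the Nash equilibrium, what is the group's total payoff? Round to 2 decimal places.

817.60 dollars

Each unit j contributes comes back to j as 4.2 × (j's share), so j prefers to contribute only if that share exceeds 1/4.2 = 0.2381; otherwise keeping the unit dominates.
Player 1, Player 2 and Player 4 clear that bar, contributing 56 each; the remaining 2 contribute 0. Total contributed: 168.
The tour-expenses pool pays out 4.2 × 168 = 705.60 in total (split across the unequal shares, but the aggregate is all that matters for the group sum).
The 2 free-riders keep 56 each, adding 112. Group total = 112 + 705.60 = 817.60.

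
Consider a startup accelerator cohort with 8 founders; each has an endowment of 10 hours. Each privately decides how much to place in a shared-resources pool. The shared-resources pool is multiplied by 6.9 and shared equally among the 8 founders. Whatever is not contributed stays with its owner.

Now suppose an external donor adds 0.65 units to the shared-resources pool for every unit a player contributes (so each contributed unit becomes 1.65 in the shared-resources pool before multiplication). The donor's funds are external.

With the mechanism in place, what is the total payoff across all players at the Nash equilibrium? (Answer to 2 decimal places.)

910.80 hours

With the mechanism, a contributed unit returns 6.9 × 1.65 / 8 = 1.4231 per unit of net cost to the contributor — now above 1 — so contributing fully is weakly dominant for every player.
So the Nash equilibrium is full contribution by all 8; the group earns 6.9 × 1.65 × 80 = 910.80.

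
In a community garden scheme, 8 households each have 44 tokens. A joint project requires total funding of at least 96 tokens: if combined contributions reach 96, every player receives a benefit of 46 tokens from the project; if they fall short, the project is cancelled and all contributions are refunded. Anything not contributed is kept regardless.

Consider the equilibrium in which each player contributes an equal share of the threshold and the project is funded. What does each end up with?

Equal share of the threshold: 96/8 = 12.
At this profile no one gains by cutting their contribution: any cut drops the total below 96, the project is cancelled, contributions are refunded, and the deviator ends with 44, which is less than 44 − 12 + 46 = 78. Contributing more than 12 just wastes the excess. So contributing exactly 12 is a best response.
Each player's payoff: 44 − 12 + 46 = 78.

78 tokens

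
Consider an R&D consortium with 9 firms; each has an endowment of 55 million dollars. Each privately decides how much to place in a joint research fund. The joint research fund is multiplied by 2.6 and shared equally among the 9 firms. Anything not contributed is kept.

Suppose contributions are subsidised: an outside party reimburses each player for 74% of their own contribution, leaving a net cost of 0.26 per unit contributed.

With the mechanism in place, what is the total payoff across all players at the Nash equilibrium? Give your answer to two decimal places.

1653.30 million dollars

With the mechanism, a contributed unit returns (2.6/9) / 0.26 = 1.1111 per unit of net cost to the contributor — now above 1 — so contributing fully is weakly dominant for every player.
So the Nash equilibrium is full contribution by all 9; the group earns 9 × (55 × 0.74 + 2.6 × 55) = 1653.30.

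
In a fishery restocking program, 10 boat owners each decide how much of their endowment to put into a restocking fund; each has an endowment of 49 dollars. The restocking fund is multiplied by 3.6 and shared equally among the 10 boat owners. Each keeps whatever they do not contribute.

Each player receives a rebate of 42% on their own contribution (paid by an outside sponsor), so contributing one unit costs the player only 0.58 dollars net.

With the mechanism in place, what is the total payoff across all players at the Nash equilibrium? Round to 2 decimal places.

Even with the mechanism, each unit contributed returns only (3.6/10) / 0.58 = 0.6207 per unit of net cost, so contributing nothing is still dominant.
At the Nash equilibrium no one contributes; group total payoff = 10 × 49 = 490.

490.00 dollars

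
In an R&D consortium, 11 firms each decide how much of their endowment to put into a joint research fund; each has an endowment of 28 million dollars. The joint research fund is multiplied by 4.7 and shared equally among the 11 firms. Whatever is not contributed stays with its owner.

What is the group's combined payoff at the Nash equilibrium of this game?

308.00 million dollars

Each contributed unit returns 4.7/11 = 0.4273 to its contributor — below 1 — so contributing 0 is dominant for every player. At the Nash equilibrium everyone keeps their 28, and the group total is 11 × 28 = 308.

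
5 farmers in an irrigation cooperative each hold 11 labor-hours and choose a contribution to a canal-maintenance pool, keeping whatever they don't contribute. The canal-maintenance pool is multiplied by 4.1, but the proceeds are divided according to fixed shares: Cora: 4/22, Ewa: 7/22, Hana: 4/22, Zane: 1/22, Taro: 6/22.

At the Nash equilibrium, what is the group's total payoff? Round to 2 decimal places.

A player with share s gets back 4.1·s per unit contributed, so full contribution is dominant for anyone with s > 1/4.1 = 0.2439 and zero contribution is dominant for anyone below.
The shares above 0.2439 belong to Ewa and Taro, contributing 11 each; the remaining 3 contribute 0. Total contributed: 22.
The canal-maintenance pool pays out 4.1 × 22 = 90.20 in total (split across the unequal shares, but the aggregate is all that matters for the group sum).
The 3 free-riders keep 11 each, adding 33. Group total = 33 + 90.20 = 123.20.

123.20 labor-hours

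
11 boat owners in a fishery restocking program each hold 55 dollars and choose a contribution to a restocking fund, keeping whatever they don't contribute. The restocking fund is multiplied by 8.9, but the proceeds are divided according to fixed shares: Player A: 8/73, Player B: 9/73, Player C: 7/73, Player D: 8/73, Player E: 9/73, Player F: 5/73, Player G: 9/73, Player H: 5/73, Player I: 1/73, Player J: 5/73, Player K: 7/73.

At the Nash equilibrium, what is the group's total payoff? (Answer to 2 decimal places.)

1908.50 dollars

Player j's private return per contributed unit is 8.9 × (j's share). Contributing is weakly dominant for j when that share is at least 1/8.9 = 0.1124, and contributing 0 is dominant otherwise.
Player B, Player E and Player G clear that bar, contributing 55 each; the remaining 8 contribute 0. Total contributed: 165.
The restocking fund pays out 8.9 × 165 = 1468.50 in total (split across the unequal shares, but the aggregate is all that matters for the group sum).
The 8 free-riders keep 55 each, adding 440. Group total = 440 + 1468.50 = 1908.50.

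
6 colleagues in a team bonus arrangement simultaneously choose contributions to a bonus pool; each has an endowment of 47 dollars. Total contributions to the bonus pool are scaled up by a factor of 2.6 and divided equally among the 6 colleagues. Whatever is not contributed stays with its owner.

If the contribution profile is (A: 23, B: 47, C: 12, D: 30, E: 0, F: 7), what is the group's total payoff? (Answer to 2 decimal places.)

Total contributed: 23 + 47 + 12 + 30 + 0 + 7 = 119; total kept: 6 × 47 − 119 = 163.
The bonus pool pays out 2.6 × 119 = 309.40 in aggregate.
Group total = 163 + 309.40 = 472.40.

472.40 dollars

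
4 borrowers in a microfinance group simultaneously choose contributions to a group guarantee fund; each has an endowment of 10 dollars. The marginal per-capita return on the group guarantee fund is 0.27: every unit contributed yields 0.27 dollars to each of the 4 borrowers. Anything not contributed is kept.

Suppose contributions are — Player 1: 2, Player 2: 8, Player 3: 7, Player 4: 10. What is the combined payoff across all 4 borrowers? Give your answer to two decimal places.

42.16 dollars

Total contributed: 2 + 8 + 7 + 10 = 27; total kept: 4 × 10 − 27 = 13.
The group guarantee fund pays out 0.27 × 4 × 27 = 29.16 in aggregate.
Group total = 13 + 29.16 = 42.16.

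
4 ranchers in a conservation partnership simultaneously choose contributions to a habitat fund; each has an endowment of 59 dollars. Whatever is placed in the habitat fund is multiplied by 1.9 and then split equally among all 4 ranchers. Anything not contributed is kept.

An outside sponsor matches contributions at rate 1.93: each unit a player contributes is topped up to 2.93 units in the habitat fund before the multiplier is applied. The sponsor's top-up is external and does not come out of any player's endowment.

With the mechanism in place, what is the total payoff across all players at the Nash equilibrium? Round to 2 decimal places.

The effective private return per unit is now 1.9 × 2.93 / 4 = 1.3918 > 1, so every player's dominant strategy flips to full contribution.
So the Nash equilibrium is full contribution by all 4; the group earns 1.9 × 2.93 × 236 = 1313.81.

1313.81 dollars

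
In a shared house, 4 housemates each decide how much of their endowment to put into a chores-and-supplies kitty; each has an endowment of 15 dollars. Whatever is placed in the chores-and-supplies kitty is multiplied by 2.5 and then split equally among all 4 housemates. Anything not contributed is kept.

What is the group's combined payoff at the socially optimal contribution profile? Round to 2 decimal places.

Each contributed unit returns 2.500 to the group as a whole (0.6250 to each of 4 players), which exceeds 1, so the social optimum is full contribution: group total = 2.500 × 60 = 150.00.

150.00 dollars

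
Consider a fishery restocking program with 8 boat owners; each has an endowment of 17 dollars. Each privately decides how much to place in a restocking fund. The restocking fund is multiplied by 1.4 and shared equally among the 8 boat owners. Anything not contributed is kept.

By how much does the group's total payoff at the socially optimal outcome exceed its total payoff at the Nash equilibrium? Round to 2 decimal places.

54.40 dollars

Each contributed unit returns 1.4/8 = 0.1750 to its contributor — below 1 — so contributing 0 is dominant for every player. At the Nash equilibrium everyone keeps their 17, and the group total is 8 × 17 = 136.
Each contributed unit returns 1.400 to the group as a whole (0.1750 to each of 8 players), which exceeds 1, so the social optimum is full contribution: group total = 1.400 × 136 = 190.40.
Efficiency loss = 190.40 − 136 = 54.40.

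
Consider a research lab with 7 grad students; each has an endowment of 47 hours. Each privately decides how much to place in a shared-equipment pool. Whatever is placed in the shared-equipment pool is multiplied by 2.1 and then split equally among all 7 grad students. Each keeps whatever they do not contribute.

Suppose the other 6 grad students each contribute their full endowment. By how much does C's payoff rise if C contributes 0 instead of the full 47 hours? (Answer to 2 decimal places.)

Switching from a contribution of 47 to 0 lets C keep an extra 47 hours, but lowers the shared-equipment pool by 47, which costs C their own share of that drop: 2.1/7 × 47 = 14.10.
Net gain = 47 − 14.10 = 32.90. The private return per contributed unit (0.3000) is below 1, so free-riding is indeed the best response regardless of what the others do.

32.90 hours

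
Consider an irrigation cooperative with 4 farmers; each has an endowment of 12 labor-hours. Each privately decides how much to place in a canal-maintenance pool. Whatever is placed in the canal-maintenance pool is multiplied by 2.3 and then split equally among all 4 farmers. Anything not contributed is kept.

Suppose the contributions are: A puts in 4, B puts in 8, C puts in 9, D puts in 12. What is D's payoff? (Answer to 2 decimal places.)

18.98 labor-hours

Total contributed: 4 + 8 + 9 + 12 = 33.
Each receives 2.3 × 33 / 4 = 18.98 from the canal-maintenance pool.
D keeps 12 − 12 = 0, so D's payoff is 0 + 18.98 = 18.98.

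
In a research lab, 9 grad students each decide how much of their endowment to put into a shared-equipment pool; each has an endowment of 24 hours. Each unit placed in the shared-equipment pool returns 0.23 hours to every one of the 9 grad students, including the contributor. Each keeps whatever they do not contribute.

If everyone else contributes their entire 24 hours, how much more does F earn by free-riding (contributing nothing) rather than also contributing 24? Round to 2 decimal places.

18.48 hours

Switching from a contribution of 24 to 0 lets F keep an extra 24 hours, but lowers the shared-equipment pool by 24, which costs F their own share of that drop: 0.23 × 24 = 5.52.
Net gain = 24 − 5.52 = 18.48. The private return per contributed unit (0.23) is below 1, so free-riding is indeed the best response regardless of what the others do.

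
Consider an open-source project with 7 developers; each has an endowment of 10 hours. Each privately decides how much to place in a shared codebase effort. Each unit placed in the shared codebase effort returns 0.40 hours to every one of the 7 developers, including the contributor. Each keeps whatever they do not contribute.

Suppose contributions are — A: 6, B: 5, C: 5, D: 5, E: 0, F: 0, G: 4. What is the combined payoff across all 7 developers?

Total contributed: 6 + 5 + 5 + 5 + 0 + 0 + 4 = 25; total kept: 7 × 10 − 25 = 45.
The shared codebase effort pays out 0.40 × 7 × 25 = 70.00 in aggregate.
Group total = 45 + 70.00 = 115.00.

115.00 hours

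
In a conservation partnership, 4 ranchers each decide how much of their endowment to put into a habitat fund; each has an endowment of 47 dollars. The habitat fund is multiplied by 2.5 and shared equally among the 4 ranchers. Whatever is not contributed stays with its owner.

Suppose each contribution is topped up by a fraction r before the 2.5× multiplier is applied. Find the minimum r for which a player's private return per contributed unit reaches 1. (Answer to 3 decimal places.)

With matching at rate r, one contributed unit becomes (1 + r) in the habitat fund and returns 2.5 × (1 + r) / 4 to the contributor.
Setting this equal to 1: 1 + r = 4/2.5 = 1.6000.
So the minimum matching rate is r = 1.6000 − 1 = 0.600.

0.600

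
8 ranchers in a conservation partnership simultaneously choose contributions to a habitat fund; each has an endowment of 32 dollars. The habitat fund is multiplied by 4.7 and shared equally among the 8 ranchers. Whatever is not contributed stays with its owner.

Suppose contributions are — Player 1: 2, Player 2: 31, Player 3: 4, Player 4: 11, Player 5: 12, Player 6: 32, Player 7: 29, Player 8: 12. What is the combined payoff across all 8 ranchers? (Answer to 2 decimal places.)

748.10 dollars

Total contributed: 2 + 31 + 4 + 11 + 12 + 32 + 29 + 12 = 133; total kept: 8 × 32 − 133 = 123.
The habitat fund pays out 4.7 × 133 = 625.10 in aggregate.
Group total = 123 + 625.10 = 748.10.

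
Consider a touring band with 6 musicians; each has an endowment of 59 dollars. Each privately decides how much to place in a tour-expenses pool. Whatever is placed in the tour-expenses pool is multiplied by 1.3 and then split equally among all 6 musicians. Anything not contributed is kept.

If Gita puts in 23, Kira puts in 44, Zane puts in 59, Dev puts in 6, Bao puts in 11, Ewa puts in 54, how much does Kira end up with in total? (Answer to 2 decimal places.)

57.68 dollars

Total contributed: 23 + 44 + 59 + 6 + 11 + 54 = 197.
Each receives 1.3 × 197 / 6 = 42.68 from the tour-expenses pool.
Kira keeps 59 − 44 = 15, so Kira's payoff is 15 + 42.68 = 57.68.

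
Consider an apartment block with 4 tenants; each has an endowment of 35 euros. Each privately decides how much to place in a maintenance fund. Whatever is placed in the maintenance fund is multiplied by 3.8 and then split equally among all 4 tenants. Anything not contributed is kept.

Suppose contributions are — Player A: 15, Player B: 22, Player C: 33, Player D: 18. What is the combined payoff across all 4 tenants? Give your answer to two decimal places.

386.40 euros

Total contributed: 15 + 22 + 33 + 18 = 88; total kept: 4 × 35 − 88 = 52.
The maintenance fund pays out 3.8 × 88 = 334.40 in aggregate.
Group total = 52 + 334.40 = 386.40.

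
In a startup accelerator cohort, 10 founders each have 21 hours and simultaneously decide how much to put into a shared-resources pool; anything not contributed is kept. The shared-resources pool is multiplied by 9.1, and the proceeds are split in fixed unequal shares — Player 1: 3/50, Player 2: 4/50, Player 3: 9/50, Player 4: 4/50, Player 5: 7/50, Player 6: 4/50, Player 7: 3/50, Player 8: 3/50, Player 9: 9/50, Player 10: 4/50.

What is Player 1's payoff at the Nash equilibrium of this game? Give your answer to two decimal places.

55.40 hours

Each unit j contributes comes back to j as 9.1 × (j's share), so j prefers to contribute only if that share exceeds 1/9.1 = 0.1099; otherwise keeping the unit dominates.
Player 3, Player 5 and Player 9 are above the threshold, contributing 21 each; the remaining 7 contribute 0. Total contributed: 63.
Player 1 keeps 21 and receives 9.1 × 63 × 3/50 = 34.40 from the shared-resources pool, for a payoff of 55.40.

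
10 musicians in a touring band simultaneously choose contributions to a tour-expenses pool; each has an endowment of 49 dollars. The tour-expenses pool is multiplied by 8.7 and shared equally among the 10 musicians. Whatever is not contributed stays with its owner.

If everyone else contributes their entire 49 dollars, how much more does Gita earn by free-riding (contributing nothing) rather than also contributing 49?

6.37 dollars

Switching from a contribution of 49 to 0 lets Gita keep an extra 49 dollars, but lowers the tour-expenses pool by 49, which costs Gita their own share of that drop: 8.7/10 × 49 = 42.63.
Net gain = 49 − 42.63 = 6.37. The private return per contributed unit (0.8700) is below 1, so free-riding is indeed the best response regardless of what the others do.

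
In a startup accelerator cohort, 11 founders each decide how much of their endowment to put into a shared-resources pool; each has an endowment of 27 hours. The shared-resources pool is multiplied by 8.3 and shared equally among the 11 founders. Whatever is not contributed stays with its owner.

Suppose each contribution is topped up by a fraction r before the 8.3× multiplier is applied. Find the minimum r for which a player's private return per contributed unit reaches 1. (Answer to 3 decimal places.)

With matching at rate r, one contributed unit becomes (1 + r) in the shared-resources pool and returns 8.3 × (1 + r) / 11 to the contributor.
Setting this equal to 1: 1 + r = 11/8.3 = 1.3253.
So the minimum matching rate is r = 1.3253 − 1 = 0.325.

0.325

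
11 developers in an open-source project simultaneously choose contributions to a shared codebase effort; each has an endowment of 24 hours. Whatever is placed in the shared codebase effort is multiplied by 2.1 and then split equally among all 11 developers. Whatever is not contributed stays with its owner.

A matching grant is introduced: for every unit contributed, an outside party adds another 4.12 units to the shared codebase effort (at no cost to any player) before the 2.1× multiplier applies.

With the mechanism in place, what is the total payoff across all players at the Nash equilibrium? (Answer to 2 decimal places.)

With the mechanism, a contributed unit returns 2.1 × 5.12 / 11 = 0.9775 per unit of net cost — still below 1 — so contributing 0 remains dominant for every player.
At the Nash equilibrium no one contributes; group total payoff = 11 × 24 = 264.

264.00 hours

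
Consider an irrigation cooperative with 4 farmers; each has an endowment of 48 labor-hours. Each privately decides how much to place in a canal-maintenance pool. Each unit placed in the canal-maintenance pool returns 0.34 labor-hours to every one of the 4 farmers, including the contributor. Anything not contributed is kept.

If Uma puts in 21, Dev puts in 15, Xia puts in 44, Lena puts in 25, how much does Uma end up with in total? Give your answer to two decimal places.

62.70 labor-hours

Total contributed: 21 + 15 + 44 + 25 = 105.
Each receives 0.34 × 105 = 35.70 from the canal-maintenance pool.
Uma keeps 48 − 21 = 27, so Uma's payoff is 27 + 35.70 = 62.70.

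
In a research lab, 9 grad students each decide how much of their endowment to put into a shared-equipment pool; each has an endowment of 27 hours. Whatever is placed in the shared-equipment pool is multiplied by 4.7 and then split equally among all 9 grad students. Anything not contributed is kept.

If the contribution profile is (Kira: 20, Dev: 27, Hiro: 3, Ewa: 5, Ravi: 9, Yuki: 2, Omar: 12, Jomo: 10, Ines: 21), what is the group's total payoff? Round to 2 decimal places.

Total contributed: 20 + 27 + 3 + 5 + 9 + 2 + 12 + 10 + 21 = 109; total kept: 9 × 27 − 109 = 134.
The shared-equipment pool pays out 4.7 × 109 = 512.30 in aggregate.
Group total = 134 + 512.30 = 646.30.

646.30 hours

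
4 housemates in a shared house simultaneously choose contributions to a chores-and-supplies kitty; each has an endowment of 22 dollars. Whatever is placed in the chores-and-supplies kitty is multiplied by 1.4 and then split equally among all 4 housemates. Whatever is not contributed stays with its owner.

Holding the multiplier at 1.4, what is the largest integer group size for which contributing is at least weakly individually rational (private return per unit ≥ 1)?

1

Private return per unit is 1.4/(group size), which is ≥ 1 whenever the group size is ≤ 1.4.
The largest such integer is 1.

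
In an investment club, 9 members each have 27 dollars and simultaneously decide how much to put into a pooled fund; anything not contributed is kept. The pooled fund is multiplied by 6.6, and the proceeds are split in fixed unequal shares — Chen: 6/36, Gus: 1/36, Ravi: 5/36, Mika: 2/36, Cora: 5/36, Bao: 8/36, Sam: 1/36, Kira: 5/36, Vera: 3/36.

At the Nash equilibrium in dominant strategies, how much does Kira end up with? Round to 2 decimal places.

76.50 dollars

Each unit j contributes comes back to j as 6.6 × (j's share), so j prefers to contribute only if that share exceeds 1/6.6 = 0.1515; otherwise keeping the unit dominates.
Chen and Bao are above the threshold, contributing 27 each; the remaining 7 contribute 0. Total contributed: 54.
Kira keeps 27 and receives 6.6 × 54 × 5/36 = 49.50 from the pooled fund, for a payoff of 76.50.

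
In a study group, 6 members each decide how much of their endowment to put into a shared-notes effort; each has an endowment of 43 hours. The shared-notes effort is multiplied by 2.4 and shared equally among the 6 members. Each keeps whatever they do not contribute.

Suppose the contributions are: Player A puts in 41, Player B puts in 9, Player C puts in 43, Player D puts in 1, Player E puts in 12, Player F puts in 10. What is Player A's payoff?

48.40 hours

Total contributed: 41 + 9 + 43 + 1 + 12 + 10 = 116.
Each receives 2.4 × 116 / 6 = 46.40 from the shared-notes effort.
Player A keeps 43 − 41 = 2, so Player A's payoff is 2 + 46.40 = 48.40.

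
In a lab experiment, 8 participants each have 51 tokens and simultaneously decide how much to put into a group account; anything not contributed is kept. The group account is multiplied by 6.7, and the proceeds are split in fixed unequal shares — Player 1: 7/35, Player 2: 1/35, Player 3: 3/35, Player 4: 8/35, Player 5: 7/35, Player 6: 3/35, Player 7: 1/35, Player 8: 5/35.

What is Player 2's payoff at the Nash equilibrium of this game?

A player with share s gets back 6.7·s per unit contributed, so full contribution is dominant for anyone with s > 1/6.7 = 0.1493 and zero contribution is dominant for anyone below.
Player 1, Player 4 and Player 5 are above the threshold, contributing 51 each; the remaining 5 contribute 0. Total contributed: 153.
Player 2 keeps 51 and receives 6.7 × 153 × 1/35 = 29.29 from the group account, for a payoff of 80.29.

80.29 tokens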